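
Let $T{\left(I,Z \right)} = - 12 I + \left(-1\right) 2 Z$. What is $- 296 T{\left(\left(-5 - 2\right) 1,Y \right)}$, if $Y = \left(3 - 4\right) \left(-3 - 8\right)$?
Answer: $-18352$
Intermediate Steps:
$Y = 11$ ($Y = - (-3 - 8) = \left(-1\right) \left(-11\right) = 11$)
$T{\left(I,Z \right)} = - 12 I - 2 Z$
$- 296 T{\left(\left(-5 - 2\right) 1,Y \right)} = - 296 \left(- 12 \left(-5 - 2\right) 1 - 22\right) = - 296 \left(- 12 \left(\left(-7\right) 1\right) - 22\right) = - 296 \left(\left(-12\right) \left(-7\right) - 22\right) = - 296 \left(84 - 22\right) = \left(-296\right) 62 = -18352$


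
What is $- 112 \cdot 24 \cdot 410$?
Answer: $-1102080$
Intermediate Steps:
$- 112 \cdot 24 \cdot 410 = \left(-112\right) 9840 = -1102080$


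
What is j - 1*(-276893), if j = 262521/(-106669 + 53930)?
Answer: 14602797406/52739 ≈ 2.7689e+5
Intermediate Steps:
j = -262521/52739 (j = 262521/(-52739) = 262521*(-1/52739) = -262521/52739 ≈ -4.9777)
j - 1*(-276893) = -262521/52739 - 1*(-276893) = -262521/52739 + 276893 = 14602797406/52739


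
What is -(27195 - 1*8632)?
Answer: -18563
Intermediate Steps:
-(27195 - 1*8632) = -(27195 - 8632) = -1*18563 = -18563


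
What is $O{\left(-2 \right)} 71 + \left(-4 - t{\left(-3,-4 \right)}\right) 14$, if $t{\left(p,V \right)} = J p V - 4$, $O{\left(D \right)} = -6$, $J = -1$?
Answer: $-258$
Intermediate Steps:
$t{\left(p,V \right)} = -4 - V p$ ($t{\left(p,V \right)} = - p V - 4 = - V p - 4 = -4 - V p$)
$O{\left(-2 \right)} 71 + \left(-4 - t{\left(-3,-4 \right)}\right) 14 = \left(-6\right) 71 + \left(-4 - \left(-4 - \left(-4\right) \left(-3\right)\right)\right) 14 = -426 + \left(-4 - \left(-4 - 12\right)\right) 14 = -426 + \left(-4 - -16\right) 14 = -426 + \left(-4 + 16\right) 14 = -426 + 12 \cdot 14 = -426 + 168 = -258$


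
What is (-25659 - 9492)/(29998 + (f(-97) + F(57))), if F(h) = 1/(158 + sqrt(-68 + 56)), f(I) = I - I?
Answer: -8778730323702/7491804153091 - 23434*I*sqrt(3)/7491804153091 ≈ -1.1718 - 5.4178e-9*I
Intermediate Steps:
f(I) = 0
F(h) = 1/(158 + 2*I*sqrt(3)) (F(h) = 1/(158 + sqrt(-12)) = 1/(158 + 2*I*sqrt(3)))
(-25659 - 9492)/(29998 + (f(-97) + F(57))) = (-25659 - 9492)/(29998 + (0 + (79/12488 - I*sqrt(3)/12488))) = -35151/(29998 + (79/12488 - I*sqrt(3)/12488)) = -35151/(374615103/12488 - I*sqrt(3)/12488)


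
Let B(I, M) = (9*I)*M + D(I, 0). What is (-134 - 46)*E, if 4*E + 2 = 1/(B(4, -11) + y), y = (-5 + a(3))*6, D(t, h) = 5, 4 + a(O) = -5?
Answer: 8559/95 ≈ 90.095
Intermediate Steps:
a(O) = -9 (a(O) = -4 - 5 = -9)
B(I, M) = 5 + 9*I*M (B(I, M) = (9*I)*M + 5 = 9*I*M + 5 = 5 + 9*I*M)
y = -84 (y = (-5 - 9)*6 = -14*6 = -84)
E = -951/1900 (E = -1/2 + 1/(4*((5 + 9*4*(-11)) - 84)) = -1/2 + 1/(4*((5 - 396) - 84)) = -1/2 + 1/(4*(-391 - 84)) = -1/2 + (1/4)/(-475) = -1/2 + (1/4)*(-1/475) = -1/2 - 1/1900 = -951/1900 ≈ -0.50053)
(-134 - 46)*E = (-134 - 46)*(-951/1900) = -180*(-951/1900) = 8559/95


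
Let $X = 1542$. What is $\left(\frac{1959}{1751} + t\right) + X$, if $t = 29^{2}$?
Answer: $\frac{4174592}{1751} \approx 2384.1$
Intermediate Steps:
$t = 841$
$\left(\frac{1959}{1751} + t\right) + X = \left(\frac{1959}{1751} + 841\right) + 1542 = \frac{1474550}{1751} + 1542 = \frac{4174592}{1751}$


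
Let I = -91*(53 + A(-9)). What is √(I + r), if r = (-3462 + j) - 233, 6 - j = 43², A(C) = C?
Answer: I*√9542 ≈ 97.683*I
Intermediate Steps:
j = -1843 (j = 6 - 1*43² = 6 - 1*1849 = 6 - 1849 = -1843)
I = -4004 (I = -91*(53 - 9) = -91*44 = -4004)
r = -5538 (r = (-3462 - 1843) - 233 = -5305 - 233 = -5538)
√(I + r) = √(-4004 - 5538) = √(-9542) = I*√9542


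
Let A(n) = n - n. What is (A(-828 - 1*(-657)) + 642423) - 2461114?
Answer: -1818691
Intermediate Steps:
A(n) = 0
(A(-828 - 1*(-657)) + 642423) - 2461114 = (0 + 642423) - 2461114 = 642423 - 2461114 = -1818691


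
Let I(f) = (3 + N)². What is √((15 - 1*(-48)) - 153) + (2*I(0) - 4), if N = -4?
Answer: -2 + 3*I*√10 ≈ -2.0 + 9.4868*I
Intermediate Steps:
I(f) = 1 (I(f) = (3 - 4)² = (-1)² = 1)
√((15 - 1*(-48)) - 153) + (2*I(0) - 4) = √((15 - 1*(-48)) - 153) + (2*1 - 4) = √((15 + 48) - 153) + (2 - 4) = √(63 - 153) - 2 = √(-90) - 2 = 3*I*√10 - 2 = -2 + 3*I*√10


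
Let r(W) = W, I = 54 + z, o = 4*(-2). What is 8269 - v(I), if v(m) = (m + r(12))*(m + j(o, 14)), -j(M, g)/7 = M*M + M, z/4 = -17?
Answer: 7457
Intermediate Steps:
o = -8
z = -68 (z = 4*(-17) = -68)
I = -14 (I = 54 - 68 = -14)
j(M, g) = -7*M - 7*M² (j(M, g) = -7*(M*M + M) = -7*(M² + M) = -7*(M + M²) = -7*M - 7*M²)
v(m) = (-392 + m)*(12 + m) (v(m) = (m + 12)*(m - 7*(-8)*(1 - 8)) = (12 + m)*(m - 7*(-8)*(-7)) = (12 + m)*(m - 392) = (12 + m)*(-392 + m) = (-392 + m)*(12 + m))
8269 - v(I) = 8269 - (-4704 + (-14)² - 380*(-14)) = 8269 - (-4704 + 196 + 5320) = 8269 - 1*812 = 8269 - 812 = 7457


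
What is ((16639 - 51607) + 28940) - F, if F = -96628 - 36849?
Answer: 127449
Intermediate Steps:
F = -133477
((16639 - 51607) + 28940) - F = ((16639 - 51607) + 28940) - 1*(-133477) = (-34968 + 28940) + 133477 = -6028 + 133477 = 127449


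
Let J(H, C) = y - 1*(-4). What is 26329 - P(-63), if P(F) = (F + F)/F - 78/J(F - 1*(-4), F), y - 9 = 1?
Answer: 184328/7 ≈ 26333.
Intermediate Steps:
y = 10 (y = 9 + 1 = 10)
J(H, C) = 14 (J(H, C) = 10 - 1*(-4) = 10 + 4 = 14)
P(F) = -25/7 (P(F) = (F + F)/F - 78/14 = (2*F)/F - 78*1/14 = 2 - 39/7 = -25/7)
26329 - P(-63) = 26329 - 1*(-25/7) = 26329 + 25/7 = 184328/7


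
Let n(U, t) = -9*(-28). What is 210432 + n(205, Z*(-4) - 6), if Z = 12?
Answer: 210684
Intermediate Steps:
n(U, t) = 252
210432 + n(205, Z*(-4) - 6) = 210432 + 252 = 210684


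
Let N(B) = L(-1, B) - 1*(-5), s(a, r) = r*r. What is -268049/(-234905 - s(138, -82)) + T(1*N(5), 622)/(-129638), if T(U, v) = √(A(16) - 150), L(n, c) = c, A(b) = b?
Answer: 268049/241629 - I*√134/129638 ≈ 1.1093 - 8.9294e-5*I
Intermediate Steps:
s(a, r) = r²
N(B) = 5 + B (N(B) = B - 1*(-5) = B + 5 = 5 + B)
T(U, v) = I*√134 (T(U, v) = √(16 - 150) = √(-134) = I*√134)
-268049/(-234905 - s(138, -82)) + T(1*N(5), 622)/(-129638) = -268049/(-234905 - 1*(-82)²) + (I*√134)/(-129638) = -268049/(-234905 - 1*6724) + (I*√134)*(-1/129638) = -268049/(-234905 - 6724) - I*√134/129638 = -268049/(-241629) - I*√134/129638 = -268049*(-1/241629) - I*√134/129638 = 268049/241629 - I*√134/129638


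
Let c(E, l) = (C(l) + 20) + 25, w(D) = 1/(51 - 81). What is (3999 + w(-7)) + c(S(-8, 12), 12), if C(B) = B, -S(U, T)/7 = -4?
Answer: 121679/30 ≈ 4056.0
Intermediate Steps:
w(D) = -1/30 (w(D) = 1/(-30) = -1/30)
S(U, T) = 28 (S(U, T) = -7*(-4) = 28)
c(E, l) = 45 + l (c(E, l) = (l + 20) + 25 = (20 + l) + 25 = 45 + l)
(3999 + w(-7)) + c(S(-8, 12), 12) = (3999 - 1/30) + (45 + 12) = 119969/30 + 57 = 121679/30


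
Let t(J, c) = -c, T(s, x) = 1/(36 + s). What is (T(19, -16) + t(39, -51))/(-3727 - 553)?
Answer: -1403/117700 ≈ -0.011920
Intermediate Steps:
(T(19, -16) + t(39, -51))/(-3727 - 553) = (1/(36 + 19) - 1*(-51))/(-3727 - 553) = (1/55 + 51)/(-4280) = (1/55 + 51)*(-1/4280) = (2806/55)*(-1/4280) = -1403/117700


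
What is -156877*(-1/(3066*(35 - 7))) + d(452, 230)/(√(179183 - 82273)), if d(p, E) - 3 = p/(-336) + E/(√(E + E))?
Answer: 307/168 + √96910*(139 + 84*√115)/8140440 ≈ 1.8671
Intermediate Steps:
d(p, E) = 3 - p/336 + √2*√E/2 (d(p, E) = 3 + (p/(-336) + E/(√(E + E))) = 3 + (p*(-1/336) + E/(√(2*E))) = 3 + (-p/336 + E/((√2*√E))) = 3 + (-p/336 + E*(√2/(2*√E))) = 3 + (-p/336 + √2*√E/2) = 3 - p/336 + √2*√E/2)
-156877*(-1/(3066*(35 - 7))) + d(452, 230)/(√(179183 - 82273)) = -156877*(-1/(3066*(35 - 7))) + (3 - 1/336*452 + √2*√230/2)/(√(179183 - 82273)) = -156877/((28*73)*(-42)) + (3 - 113/84 + √115)/(√96910) = -156877/(2044*(-42)) + (139/84 + √115)*(√96910/96910) = -156877/(-85848) + √96910*(139/84 + √115)/96910 = -156877*(-1/85848) + √96910*(139/84 + √115)/96910 = 307/168 + √96910*(139/84 + √115)/96910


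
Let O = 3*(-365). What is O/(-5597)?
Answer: 1095/5597 ≈ 0.19564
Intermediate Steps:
O = -1095
O/(-5597) = -1095/(-5597) = -1095*(-1/5597) = 1095/5597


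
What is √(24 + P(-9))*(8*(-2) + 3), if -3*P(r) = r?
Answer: -39*√3 ≈ -67.550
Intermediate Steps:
P(r) = -r/3
√(24 + P(-9))*(8*(-2) + 3) = √(24 - ⅓*(-9))*(8*(-2) + 3) = √(24 + 3)*(-16 + 3) = √27*(-13) = (3*√3)*(-13) = -39*√3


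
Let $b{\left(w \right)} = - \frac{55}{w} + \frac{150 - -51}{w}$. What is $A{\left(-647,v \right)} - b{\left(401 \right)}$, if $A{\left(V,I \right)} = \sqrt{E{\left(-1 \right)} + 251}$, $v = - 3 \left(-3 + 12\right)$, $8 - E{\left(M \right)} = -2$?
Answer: $- \frac{146}{401} + 3 \sqrt{29} \approx 15.791$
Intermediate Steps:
$E{\left(M \right)} = 10$ ($E{\left(M \right)} = 8 - -2 = 8 + 2 = 10$)
$v = -27$ ($v = \left(-3\right) 9 = -27$)
$A{\left(V,I \right)} = 3 \sqrt{29}$ ($A{\left(V,I \right)} = \sqrt{10 + 251} = \sqrt{261} = 3 \sqrt{29}$)
$b{\left(w \right)} = \frac{146}{w}$ ($b{\left(w \right)} = - \frac{55}{w} + \frac{150 + 51}{w} = - \frac{55}{w} + \frac{201}{w} = \frac{146}{w}$)
$A{\left(-647,v \right)} - b{\left(401 \right)} = 3 \sqrt{29} - \frac{146}{401} = - \frac{146}{401} + 3 \sqrt{29}$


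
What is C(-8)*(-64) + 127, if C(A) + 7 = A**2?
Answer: -3521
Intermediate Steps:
C(A) = -7 + A**2
C(-8)*(-64) + 127 = (-7 + (-8)**2)*(-64) + 127 = (-7 + 64)*(-64) + 127 = 57*(-64) + 127 = -3648 + 127 = -3521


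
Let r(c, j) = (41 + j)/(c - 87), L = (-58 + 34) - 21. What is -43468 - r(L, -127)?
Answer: -2868931/66 ≈ -43469.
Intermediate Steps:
L = -45 (L = -24 - 21 = -45)
r(c, j) = (41 + j)/(-87 + c)
-43468 - r(L, -127) = -43468 - (41 - 127)/(-87 - 45) = -43468 - (-86)/(-132) = -43468 - (-1)*(-86)/132 = -43468 - 1*43/66 = -43468 - 43/66 = -2868931/66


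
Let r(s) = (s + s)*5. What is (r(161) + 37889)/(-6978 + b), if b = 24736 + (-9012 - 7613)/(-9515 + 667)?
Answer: 49926736/22448487 ≈ 2.2241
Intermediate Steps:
r(s) = 10*s (r(s) = (2*s)*5 = 10*s)
b = 31268679/1264 (b = 24736 - 16625/(-8848) = 24736 - 16625*(-1/8848) = 24736 + 2375/1264 = 31268679/1264 ≈ 24738.)
(r(161) + 37889)/(-6978 + b) = (10*161 + 37889)/(-6978 + 31268679/1264) = (1610 + 37889)/(22448487/1264) = 39499*(1264/22448487) = 49926736/22448487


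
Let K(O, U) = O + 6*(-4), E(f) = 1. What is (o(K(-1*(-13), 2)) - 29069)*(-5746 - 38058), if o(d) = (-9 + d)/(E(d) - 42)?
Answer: 52206001436/41 ≈ 1.2733e+9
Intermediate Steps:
K(O, U) = -24 + O (K(O, U) = O - 24 = -24 + O)
o(d) = 9/41 - d/41 (o(d) = (-9 + d)/(1 - 42) = (-9 + d)/(-41) = (-9 + d)*(-1/41) = 9/41 - d/41)
(o(K(-1*(-13), 2)) - 29069)*(-5746 - 38058) = ((9/41 - (-24 - 1*(-13))/41) - 29069)*(-5746 - 38058) = ((9/41 - (-24 + 13)/41) - 29069)*(-43804) = ((9/41 - 1/41*(-11)) - 29069)*(-43804) = ((9/41 + 11/41) - 29069)*(-43804) = (20/41 - 29069)*(-43804) = -1191809/41*(-43804) = 52206001436/41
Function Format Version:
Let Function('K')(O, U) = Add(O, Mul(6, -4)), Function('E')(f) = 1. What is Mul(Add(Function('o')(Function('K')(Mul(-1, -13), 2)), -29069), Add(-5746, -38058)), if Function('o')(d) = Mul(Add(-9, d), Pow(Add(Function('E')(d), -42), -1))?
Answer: Rational(52206001436, 41) ≈ 1.2733e+9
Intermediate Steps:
Function('K')(O, U) = Add(-24, O) (Function('K')(O, U) = Add(O, -24) = Add(-24, O))
Function('o')(d) = Add(Rational(9, 41), Mul(Rational(-1, 41), d)) (Function('o')(d) = Mul(Add(-9, d), Pow(Add(1, -42), -1)) = Mul(Add(-9, d), Pow(-41, -1)) = Mul(Add(-9, d), Rational(-1, 41)) = Add(Rational(9, 41), Mul(Rational(-1, 41), d)))
Mul(Add(Function('o')(Function('K')(Mul(-1, -13), 2)), -29069), Add(-5746, -38058)) = Mul(Add(Add(Rational(9, 41), Mul(Rational(-1, 41), Add(-24, Mul(-1, -13)))), -29069), Add(-5746, -38058)) = Mul(Add(Add(Rational(9, 41), Mul(Rational(-1, 41), Add(-24, 13))), -29069), -43804) = Mul(Add(Add(Rational(9, 41), Mul(Rational(-1, 41), -11)), -29069), -43804) = Mul(Add(Add(Rational(9, 41), Rational(11, 41)), -29069), -43804) = Mul(Add(Rational(20, 41), -29069), -43804) = Mul(Rational(-1191809, 41), -43804) = Rational(52206001436, 41)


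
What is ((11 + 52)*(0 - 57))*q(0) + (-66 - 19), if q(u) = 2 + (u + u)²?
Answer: -7267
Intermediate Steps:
q(u) = 2 + 4*u² (q(u) = 2 + (2*u)² = 2 + 4*u²)
((11 + 52)*(0 - 57))*q(0) + (-66 - 19) = ((11 + 52)*(0 - 57))*(2 + 4*0²) + (-66 - 19) = (63*(-57))*(2 + 4*0) - 85 = -3591*(2 + 0) - 85 = -3591*2 - 85 = -7182 - 85 = -7267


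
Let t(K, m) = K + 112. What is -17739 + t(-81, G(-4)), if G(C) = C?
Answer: -17708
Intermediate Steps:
t(K, m) = 112 + K
-17739 + t(-81, G(-4)) = -17739 + (112 - 81) = -17739 + 31 = -17708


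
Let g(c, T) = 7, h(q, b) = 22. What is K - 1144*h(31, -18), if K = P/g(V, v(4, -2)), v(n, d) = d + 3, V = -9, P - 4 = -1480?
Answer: -177652/7 ≈ -25379.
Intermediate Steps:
P = -1476 (P = 4 - 1480 = -1476)
v(n, d) = 3 + d
K = -1476/7 ≈ -210.86
K - 1144*h(31, -18) = -1476/7 - 1144*22 = -1476/7 - 25168 = -177652/7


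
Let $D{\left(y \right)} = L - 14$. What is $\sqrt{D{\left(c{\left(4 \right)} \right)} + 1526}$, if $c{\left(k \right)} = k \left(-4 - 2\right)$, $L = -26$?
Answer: $\sqrt{1486} \approx 38.549$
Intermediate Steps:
$c{\left(k \right)} = - 6 k$ ($c{\left(k \right)} = k \left(-6\right) = - 6 k$)
$D{\left(y \right)} = -40$ ($D{\left(y \right)} = -26 - 14 = -40$)
$\sqrt{D{\left(c{\left(4 \right)} \right)} + 1526} = \sqrt{-40 + 1526} = \sqrt{1486}$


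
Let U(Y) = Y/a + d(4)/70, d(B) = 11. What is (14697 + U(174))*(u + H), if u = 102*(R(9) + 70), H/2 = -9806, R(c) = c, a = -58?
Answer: -5942170207/35 ≈ -1.6978e+8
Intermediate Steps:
H = -19612 (H = 2*(-9806) = -19612)
U(Y) = 11/70 - Y/58 (U(Y) = Y/(-58) + 11/70 = Y*(-1/58) + 11*(1/70) = -Y/58 + 11/70 = 11/70 - Y/58)
u = 8058 (u = 102*(9 + 70) = 102*79 = 8058)
(14697 + U(174))*(u + H) = (14697 + (11/70 - 1/58*174))*(8058 - 19612) = (14697 + (11/70 - 3))*(-11554) = (14697 - 199/70)*(-11554) = (1028591/70)*(-11554) = -5942170207/35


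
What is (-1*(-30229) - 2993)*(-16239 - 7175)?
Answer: -637703704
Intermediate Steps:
(-1*(-30229) - 2993)*(-16239 - 7175) = (30229 - 2993)*(-23414) = 27236*(-23414) = -637703704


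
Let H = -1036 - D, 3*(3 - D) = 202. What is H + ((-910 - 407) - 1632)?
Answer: -11762/3 ≈ -3920.7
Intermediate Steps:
D = -193/3 (D = 3 - ⅓*202 = 3 - 202/3 = -193/3 ≈ -64.333)
H = -2915/3 (H = -1036 - 1*(-193/3) = -1036 + 193/3 = -2915/3 ≈ -971.67)
H + ((-910 - 407) - 1632) = -2915/3 + ((-910 - 407) - 1632) = -2915/3 + (-1317 - 1632) = -2915/3 - 2949 = -11762/3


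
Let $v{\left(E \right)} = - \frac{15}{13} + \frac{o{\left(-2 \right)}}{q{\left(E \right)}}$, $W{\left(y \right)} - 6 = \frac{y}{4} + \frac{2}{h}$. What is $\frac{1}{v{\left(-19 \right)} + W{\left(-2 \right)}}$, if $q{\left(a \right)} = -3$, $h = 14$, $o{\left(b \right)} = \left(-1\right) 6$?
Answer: $\frac{182}{1181} \approx 0.15411$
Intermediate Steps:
$o{\left(b \right)} = -6$
$W{\left(y \right)} = \frac{43}{7} + \frac{y}{4}$ ($W{\left(y \right)} = 6 + \left(\frac{y}{4} + \frac{2}{14}\right) = 6 + \left(y \frac{1}{4} + 2 \cdot \frac{1}{14}\right) = 6 + \left(\frac{y}{4} + \frac{1}{7}\right) = 6 + \left(\frac{1}{7} + \frac{y}{4}\right) = \frac{43}{7} + \frac{y}{4}$)
$v{\left(E \right)} = \frac{11}{13}$ ($v{\left(E \right)} = - \frac{15}{13} - \frac{6}{-3} = \left(-15\right) \frac{1}{13} - -2 = - \frac{15}{13} + 2 = \frac{11}{13}$)
$\frac{1}{v{\left(-19 \right)} + W{\left(-2 \right)}} = \frac{1}{\frac{11}{13} + \left(\frac{43}{7} + \frac{1}{4} \left(-2\right)\right)} = \frac{1}{\frac{11}{13} + \left(\frac{43}{7} - \frac{1}{2}\right)} = \frac{1}{\frac{11}{13} + \frac{79}{14}} = \frac{1}{\frac{1181}{182}} = \frac{182}{1181}$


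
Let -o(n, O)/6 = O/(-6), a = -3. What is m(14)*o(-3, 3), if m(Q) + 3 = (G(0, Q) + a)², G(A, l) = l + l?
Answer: 1866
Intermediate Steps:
o(n, O) = O (o(n, O) = -6*O/(-6) = -6*O*(-1)/6 = -(-1)*O = O)
G(A, l) = 2*l
m(Q) = -3 + (-3 + 2*Q)² (m(Q) = -3 + (2*Q - 3)² = -3 + (-3 + 2*Q)²)
m(14)*o(-3, 3) = (-3 + (-3 + 2*14)²)*3 = (-3 + (-3 + 28)²)*3 = (-3 + 25²)*3 = (-3 + 625)*3 = 622*3 = 1866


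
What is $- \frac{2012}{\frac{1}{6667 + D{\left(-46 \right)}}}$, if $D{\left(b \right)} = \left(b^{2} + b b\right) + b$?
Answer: $-21836236$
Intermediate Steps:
$D{\left(b \right)} = b + 2 b^{2}$ ($D{\left(b \right)} = \left(b^{2} + b^{2}\right) + b = 2 b^{2} + b = b + 2 b^{2}$)
$- \frac{2012}{\frac{1}{6667 + D{\left(-46 \right)}}} = - \frac{2012}{\frac{1}{6667 - 46 \left(1 + 2 \left(-46\right)\right)}} = - \frac{2012}{\frac{1}{6667 - 46 \left(1 - 92\right)}} = - \frac{2012}{\frac{1}{6667 - -4186}} = - \frac{2012}{\frac{1}{6667 + 4186}} = - \frac{2012}{\frac{1}{10853}} = - 2012 \frac{1}{\frac{1}{10853}} = \left(-2012\right) 10853 = -21836236$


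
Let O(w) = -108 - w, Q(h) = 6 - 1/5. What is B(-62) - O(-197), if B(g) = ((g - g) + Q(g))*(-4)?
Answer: -561/5 ≈ -112.20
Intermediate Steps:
Q(h) = 29/5 (Q(h) = 6 - 1/5 = 6 - 1*⅕ = 6 - ⅕ = 29/5)
B(g) = -116/5 (B(g) = ((g - g) + 29/5)*(-4) = (0 + 29/5)*(-4) = (29/5)*(-4) = -116/5)
B(-62) - O(-197) = -116/5 - (-108 - 1*(-197)) = -116/5 - (-108 + 197) = -116/5 - 1*89 = -116/5 - 89 = -561/5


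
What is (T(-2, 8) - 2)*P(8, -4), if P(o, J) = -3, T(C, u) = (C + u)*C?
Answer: 42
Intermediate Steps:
T(C, u) = C*(C + u)
(T(-2, 8) - 2)*P(8, -4) = (-2*(-2 + 8) - 2)*(-3) = (-2*6 - 2)*(-3) = (-12 - 2)*(-3) = -14*(-3) = 42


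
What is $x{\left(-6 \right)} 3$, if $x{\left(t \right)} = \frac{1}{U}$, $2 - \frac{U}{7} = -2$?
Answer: $\frac{3}{28} \approx 0.10714$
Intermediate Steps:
$U = 28$ ($U = 14 - -14 = 14 + 14 = 28$)
$x{\left(t \right)} = \frac{1}{28}$
$x{\left(-6 \right)} 3 = \frac{1}{28} \cdot 3 = \frac{3}{28}$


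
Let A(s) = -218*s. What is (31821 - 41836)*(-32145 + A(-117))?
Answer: 66489585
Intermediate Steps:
(31821 - 41836)*(-32145 + A(-117)) = (31821 - 41836)*(-32145 - 218*(-117)) = -10015*(-32145 + 25506) = -10015*(-6639) = 66489585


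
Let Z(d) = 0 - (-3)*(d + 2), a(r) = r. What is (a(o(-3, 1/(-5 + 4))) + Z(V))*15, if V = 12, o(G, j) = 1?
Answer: 645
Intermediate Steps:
Z(d) = 6 + 3*d (Z(d) = 0 - (-3)*(2 + d) = 0 - (-6 - 3*d) = 0 + (6 + 3*d) = 6 + 3*d)
(a(o(-3, 1/(-5 + 4))) + Z(V))*15 = (1 + (6 + 3*12))*15 = (1 + (6 + 36))*15 = (1 + 42)*15 = 43*15 = 645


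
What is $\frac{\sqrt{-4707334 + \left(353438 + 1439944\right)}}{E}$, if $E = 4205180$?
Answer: $\frac{i \sqrt{182122}}{1051295} \approx 0.00040594 i$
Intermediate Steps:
$\frac{\sqrt{-4707334 + \left(353438 + 1439944\right)}}{E} = \frac{\sqrt{-4707334 + \left(353438 + 1439944\right)}}{4205180} = \sqrt{-4707334 + 1793382} \cdot \frac{1}{4205180} = \sqrt{-2913952} \cdot \frac{1}{4205180} = 4 i \sqrt{182122} \cdot \frac{1}{4205180} = \frac{i \sqrt{182122}}{1051295}$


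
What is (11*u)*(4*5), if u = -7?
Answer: -1540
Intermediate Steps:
(11*u)*(4*5) = (11*(-7))*(4*5) = -77*20 = -1540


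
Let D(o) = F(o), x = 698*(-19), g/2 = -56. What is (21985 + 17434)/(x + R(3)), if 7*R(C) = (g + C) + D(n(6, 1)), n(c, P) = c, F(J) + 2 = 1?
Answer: -275933/92944 ≈ -2.9688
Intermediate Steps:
F(J) = -1 (F(J) = -2 + 1 = -1)
g = -112 (g = 2*(-56) = -112)
x = -13262
D(o) = -1
R(C) = -113/7 + C/7 (R(C) = ((-112 + C) - 1)/7 = (-113 + C)/7 = -113/7 + C/7)
(21985 + 17434)/(x + R(3)) = (21985 + 17434)/(-13262 + (-113/7 + (1/7)*3)) = 39419/(-13262 + (-113/7 + 3/7)) = 39419/(-13262 - 110/7) = 39419/(-92944/7) = 39419*(-7/92944) = -275933/92944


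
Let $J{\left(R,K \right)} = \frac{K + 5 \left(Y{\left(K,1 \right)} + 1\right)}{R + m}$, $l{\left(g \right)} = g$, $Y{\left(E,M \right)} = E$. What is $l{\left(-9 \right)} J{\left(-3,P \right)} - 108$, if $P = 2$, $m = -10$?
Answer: $- \frac{1251}{13} \approx -96.231$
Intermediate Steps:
$J{\left(R,K \right)} = \frac{5 + 6 K}{-10 + R}$ ($J{\left(R,K \right)} = \frac{K + 5 \left(K + 1\right)}{R - 10} = \frac{K + 5 \left(1 + K\right)}{-10 + R} = \frac{K + \left(5 + 5 K\right)}{-10 + R} = \frac{5 + 6 K}{-10 + R}$)
$l{\left(-9 \right)} J{\left(-3,P \right)} - 108 = - 9 \frac{5 + 6 \cdot 2}{-10 - 3} - 108 = - 9 \frac{5 + 12}{-13} - 108 = - 9 \left(\left(- \frac{1}{13}\right) 17\right) - 108 = \left(-9\right) \left(- \frac{17}{13}\right) - 108 = \frac{153}{13} - 108 = - \frac{1251}{13}$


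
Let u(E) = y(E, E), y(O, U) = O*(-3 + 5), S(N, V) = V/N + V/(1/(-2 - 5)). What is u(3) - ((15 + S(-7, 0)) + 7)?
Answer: -16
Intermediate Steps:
S(N, V) = -7*V + V/N (S(N, V) = V/N + V/(1/(-7)) = V/N + V/(-1/7) = V/N + V*(-7) = V/N - 7*V = -7*V + V/N)
y(O, U) = 2*O (y(O, U) = O*2 = 2*O)
u(E) = 2*E
u(3) - ((15 + S(-7, 0)) + 7) = 2*3 - ((15 + (-7*0 + 0/(-7))) + 7) = 6 - ((15 + (0 + 0*(-1/7))) + 7) = 6 - ((15 + (0 + 0)) + 7) = 6 - ((15 + 0) + 7) = 6 - (15 + 7) = 6 - 1*22 = 6 - 22 = -16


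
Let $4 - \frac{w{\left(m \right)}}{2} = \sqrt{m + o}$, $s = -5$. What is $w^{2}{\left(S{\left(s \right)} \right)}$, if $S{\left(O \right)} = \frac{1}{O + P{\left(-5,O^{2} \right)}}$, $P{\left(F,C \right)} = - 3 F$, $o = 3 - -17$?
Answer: $\frac{\left(40 - \sqrt{2010}\right)^{2}}{25} \approx 0.93432$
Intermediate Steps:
$o = 20$ ($o = 3 + 17 = 20$)
$S{\left(O \right)} = \frac{1}{15 + O}$ ($S{\left(O \right)} = \frac{1}{O - -15} = \frac{1}{O + 15} = \frac{1}{15 + O}$)
$w{\left(m \right)} = 8 - 2 \sqrt{20 + m}$ ($w{\left(m \right)} = 8 - 2 \sqrt{m + 20} = 8 - 2 \sqrt{20 + m}$)
$w^{2}{\left(S{\left(s \right)} \right)} = \left(8 - 2 \sqrt{20 + \frac{1}{15 - 5}}\right)^{2} = \left(8 - 2 \sqrt{20 + \frac{1}{10}}\right)^{2} = \left(8 - 2 \sqrt{\frac{201}{10}}\right)^{2} = \left(8 - 2 \frac{\sqrt{2010}}{10}\right)^{2} = \left(8 - \frac{\sqrt{2010}}{5}\right)^{2}$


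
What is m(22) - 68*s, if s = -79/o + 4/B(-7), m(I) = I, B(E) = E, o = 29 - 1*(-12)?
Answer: 55070/287 ≈ 191.88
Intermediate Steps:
o = 41 (o = 29 + 12 = 41)
s = -717/287 (s = -79/41 + 4/(-7) = -79*1/41 + 4*(-1/7) = -79/41 - 4/7 = -717/287 ≈ -2.4983)
m(22) - 68*s = 22 - 68*(-717/287) = 22 + 48756/287 = 55070/287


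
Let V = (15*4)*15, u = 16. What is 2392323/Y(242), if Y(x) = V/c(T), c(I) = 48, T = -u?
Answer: 3189764/25 ≈ 1.2759e+5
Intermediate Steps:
T = -16 (T = -1*16 = -16)
V = 900 (V = 60*15 = 900)
Y(x) = 75/4 (Y(x) = 900/48 = 900*(1/48) = 75/4)
2392323/Y(242) = 2392323/(75/4) = 2392323*(4/75) = 3189764/25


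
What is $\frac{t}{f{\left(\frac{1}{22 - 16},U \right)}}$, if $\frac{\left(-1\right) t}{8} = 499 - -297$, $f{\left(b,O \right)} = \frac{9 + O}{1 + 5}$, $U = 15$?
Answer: $-1592$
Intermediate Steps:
$f{\left(b,O \right)} = \frac{3}{2} + \frac{O}{6}$ ($f{\left(b,O \right)} = \frac{9 + O}{6} = \left(9 + O\right) \frac{1}{6} = \frac{3}{2} + \frac{O}{6}$)
$t = -6368$ ($t = - 8 \left(499 - -297\right) = - 8 \left(499 + 297\right) = \left(-8\right) 796 = -6368$)
$\frac{t}{f{\left(\frac{1}{22 - 16},U \right)}} = - \frac{6368}{\frac{3}{2} + \frac{1}{6} \cdot 15} = - \frac{6368}{\frac{3}{2} + \frac{5}{2}} = - \frac{6368}{4} = \left(-6368\right) \frac{1}{4} = -1592$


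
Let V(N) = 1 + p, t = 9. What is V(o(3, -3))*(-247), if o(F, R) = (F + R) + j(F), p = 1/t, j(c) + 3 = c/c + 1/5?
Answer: -2470/9 ≈ -274.44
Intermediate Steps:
j(c) = -9/5 (j(c) = -3 + (c/c + 1/5) = -3 + (1 + 1*(1/5)) = -3 + (1 + 1/5) = -3 + 6/5 = -9/5)
p = 1/9 ≈ 0.11111
o(F, R) = -9/5 + F + R (o(F, R) = (F + R) - 9/5 = -9/5 + F + R)
V(N) = 10/9 (V(N) = 1 + 1/9 = 10/9)
V(o(3, -3))*(-247) = (10/9)*(-247) = -2470/9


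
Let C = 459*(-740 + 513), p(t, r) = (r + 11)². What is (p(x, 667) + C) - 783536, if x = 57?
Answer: -428045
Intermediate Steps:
p(t, r) = (11 + r)²
C = -104193 (C = 459*(-227) = -104193)
(p(x, 667) + C) - 783536 = ((11 + 667)² - 104193) - 783536 = (678² - 104193) - 783536 = (459684 - 104193) - 783536 = 355491 - 783536 = -428045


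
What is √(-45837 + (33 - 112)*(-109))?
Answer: I*√37226 ≈ 192.94*I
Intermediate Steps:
√(-45837 + (33 - 112)*(-109)) = √(-45837 - 79*(-109)) = √(-45837 + 8611) = √(-37226) = I*√37226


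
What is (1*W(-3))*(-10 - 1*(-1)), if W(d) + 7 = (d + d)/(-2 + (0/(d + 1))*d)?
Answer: 36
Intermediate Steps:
W(d) = -7 - d (W(d) = -7 + (d + d)/(-2 + (0/(d + 1))*d) = -7 + (2*d)/(-2 + (0/(1 + d))*d) = -7 + (2*d)/(-2 + 0*d) = -7 + (2*d)/(-2 + 0) = -7 + (2*d)/(-2) = -7 + (2*d)*(-½) = -7 - d)
(1*W(-3))*(-10 - 1*(-1)) = (1*(-7 - 1*(-3)))*(-10 - 1*(-1)) = (1*(-7 + 3))*(-10 + 1) = (1*(-4))*(-9) = -4*(-9) = 36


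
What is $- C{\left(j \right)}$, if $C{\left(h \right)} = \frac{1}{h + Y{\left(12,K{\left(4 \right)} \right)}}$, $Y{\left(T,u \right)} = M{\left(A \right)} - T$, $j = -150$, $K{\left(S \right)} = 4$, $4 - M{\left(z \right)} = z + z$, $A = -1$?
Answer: $\frac{1}{156} \approx 0.0064103$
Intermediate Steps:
$M{\left(z \right)} = 4 - 2 z$ ($M{\left(z \right)} = 4 - \left(z + z\right) = 4 - 2 z$)
$Y{\left(T,u \right)} = 6 - T$ ($Y{\left(T,u \right)} = \left(4 - -2\right) - T = \left(4 + 2\right) - T = 6 - T$)
$C{\left(h \right)} = \frac{1}{-6 + h}$ ($C{\left(h \right)} = \frac{1}{h + \left(6 - 12\right)} = \frac{1}{h - 6} = \frac{1}{-6 + h}$)
$- C{\left(j \right)} = - \frac{1}{-6 - 150} = - \frac{1}{-156} = \left(-1\right) \left(- \frac{1}{156}\right) = \frac{1}{156}$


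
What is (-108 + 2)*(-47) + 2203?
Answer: 7185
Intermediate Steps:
(-108 + 2)*(-47) + 2203 = -106*(-47) + 2203 = 4982 + 2203 = 7185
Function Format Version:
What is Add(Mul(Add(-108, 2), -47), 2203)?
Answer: 7185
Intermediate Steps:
Add(Mul(Add(-108, 2), -47), 2203) = Add(Mul(-106, -47), 2203) = Add(4982, 2203) = 7185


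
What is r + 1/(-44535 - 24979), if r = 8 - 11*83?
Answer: -62910171/69514 ≈ -905.00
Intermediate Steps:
r = -905 (r = 8 - 913 = -905)
r + 1/(-44535 - 24979) = -905 + 1/(-44535 - 24979) = -905 + 1/(-69514) = -905 - 1/69514 = -62910171/69514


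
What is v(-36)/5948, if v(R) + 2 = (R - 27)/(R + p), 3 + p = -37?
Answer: -89/452048 ≈ -0.00019688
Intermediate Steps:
p = -40 (p = -3 - 37 = -40)
v(R) = -2 + (-27 + R)/(-40 + R) (v(R) = -2 + (R - 27)/(R - 40) = -2 + (-27 + R)/(-40 + R))
v(-36)/5948 = ((53 - 1*(-36))/(-40 - 36))/5948 = ((53 + 36)/(-76))*(1/5948) = -1/76*89*(1/5948) = -89/76*1/5948 = -89/452048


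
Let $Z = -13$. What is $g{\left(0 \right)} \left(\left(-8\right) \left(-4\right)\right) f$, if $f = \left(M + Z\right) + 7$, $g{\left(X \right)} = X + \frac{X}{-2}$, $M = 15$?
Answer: $0$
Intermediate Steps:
$g{\left(X \right)} = \frac{X}{2}$ ($g{\left(X \right)} = X + X \left(- \frac{1}{2}\right) = X - \frac{X}{2} = \frac{X}{2}$)
$f = 9$ ($f = \left(15 - 13\right) + 7 = 2 + 7 = 9$)
$g{\left(0 \right)} \left(\left(-8\right) \left(-4\right)\right) f = \frac{1}{2} \cdot 0 \left(\left(-8\right) \left(-4\right)\right) 9 = 0 \cdot 32 \cdot 9 = 0 \cdot 9 = 0$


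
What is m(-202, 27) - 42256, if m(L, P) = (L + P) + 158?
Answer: -42273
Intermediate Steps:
m(L, P) = 158 + L + P
m(-202, 27) - 42256 = (158 - 202 + 27) - 42256 = -17 - 42256 = -42273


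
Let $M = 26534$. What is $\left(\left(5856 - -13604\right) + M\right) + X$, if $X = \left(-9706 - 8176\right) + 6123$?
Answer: $34235$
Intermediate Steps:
$X = -11759$ ($X = -17882 + 6123 = -11759$)
$\left(\left(5856 - -13604\right) + M\right) + X = \left(\left(5856 - -13604\right) + 26534\right) - 11759 = \left(\left(5856 + 13604\right) + 26534\right) - 11759 = \left(19460 + 26534\right) - 11759 = 45994 - 11759 = 34235$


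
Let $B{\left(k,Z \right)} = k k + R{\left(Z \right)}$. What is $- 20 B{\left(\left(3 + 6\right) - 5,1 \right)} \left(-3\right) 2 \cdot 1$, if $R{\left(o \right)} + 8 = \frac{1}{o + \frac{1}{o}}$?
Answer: $1020$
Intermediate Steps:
$R{\left(o \right)} = -8 + \frac{1}{o + \frac{1}{o}}$
$B{\left(k,Z \right)} = k^{2} + \frac{-8 + Z - 8 Z^{2}}{1 + Z^{2}}$ ($B{\left(k,Z \right)} = k k + \frac{-8 + Z - 8 Z^{2}}{1 + Z^{2}} = k^{2} + \frac{-8 + Z - 8 Z^{2}}{1 + Z^{2}}$)
$- 20 B{\left(\left(3 + 6\right) - 5,1 \right)} \left(-3\right) 2 \cdot 1 = - 20 \frac{-8 + 1 - 8 \cdot 1^{2} + \left(\left(3 + 6\right) - 5\right)^{2} \left(1 + 1^{2}\right)}{1 + 1^{2}} \left(-3\right) 2 \cdot 1 = - 20 \frac{-8 + 1 - 8 + \left(9 - 5\right)^{2} \left(1 + 1\right)}{1 + 1} \left(\left(-6\right) 1\right) = - 20 \frac{-8 + 1 - 8 + 4^{2} \cdot 2}{2} \left(-6\right) = - 20 \frac{-8 + 1 - 8 + 16 \cdot 2}{2} \left(-6\right) = - 20 \frac{-8 + 1 - 8 + 32}{2} \left(-6\right) = - 20 \cdot \frac{1}{2} \cdot 17 \left(-6\right) = \left(-20\right) \frac{17}{2} \left(-6\right) = \left(-170\right) \left(-6\right) = 1020$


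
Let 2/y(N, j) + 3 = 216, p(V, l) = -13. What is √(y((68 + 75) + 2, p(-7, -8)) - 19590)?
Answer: 2*I*√222194571/213 ≈ 139.96*I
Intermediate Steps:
y(N, j) = 2/213 (y(N, j) = 2/(-3 + 216) = 2/213)
√(y((68 + 75) + 2, p(-7, -8)) - 19590) = √(2/213 - 19590) = √(-4172668/213) = 2*I*√222194571/213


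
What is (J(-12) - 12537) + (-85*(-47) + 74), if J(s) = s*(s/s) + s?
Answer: -8492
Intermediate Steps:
J(s) = 2*s (J(s) = s*1 + s = s + s = 2*s)
(J(-12) - 12537) + (-85*(-47) + 74) = (2*(-12) - 12537) + (-85*(-47) + 74) = (-24 - 12537) + (3995 + 74) = -12561 + 4069 = -8492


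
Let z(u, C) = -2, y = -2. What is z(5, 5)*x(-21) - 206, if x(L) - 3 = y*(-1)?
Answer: -216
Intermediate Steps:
x(L) = 5 (x(L) = 3 - 2*(-1) = 3 + 2 = 5)
z(5, 5)*x(-21) - 206 = -2*5 - 206 = -10 - 206 = -216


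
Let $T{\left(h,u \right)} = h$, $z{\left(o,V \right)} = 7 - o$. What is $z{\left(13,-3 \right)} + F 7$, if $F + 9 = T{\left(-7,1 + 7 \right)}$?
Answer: $-118$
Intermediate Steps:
$F = -16$ ($F = -9 - 7 = -16$)
$z{\left(13,-3 \right)} + F 7 = \left(7 - 13\right) - 112 = -6 - 112 = -118$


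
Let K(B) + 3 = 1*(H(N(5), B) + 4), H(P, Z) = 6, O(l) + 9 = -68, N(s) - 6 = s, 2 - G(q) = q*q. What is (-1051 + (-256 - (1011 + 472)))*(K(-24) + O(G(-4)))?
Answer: 195300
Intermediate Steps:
G(q) = 2 - q² (G(q) = 2 - q*q = 2 - q²)
N(s) = 6 + s
O(l) = -77 (O(l) = -9 - 68 = -77)
K(B) = 7 (K(B) = -3 + 1*(6 + 4) = -3 + 1*10 = -3 + 10 = 7)
(-1051 + (-256 - (1011 + 472)))*(K(-24) + O(G(-4))) = (-1051 + (-256 - (1011 + 472)))*(7 - 77) = (-1051 + (-256 - 1*1483))*(-70) = (-1051 + (-256 - 1483))*(-70) = (-1051 - 1739)*(-70) = -2790*(-70) = 195300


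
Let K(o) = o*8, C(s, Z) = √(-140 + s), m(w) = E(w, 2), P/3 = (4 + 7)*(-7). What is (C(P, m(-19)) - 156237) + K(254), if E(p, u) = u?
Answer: -154205 + I*√371 ≈ -1.5421e+5 + 19.261*I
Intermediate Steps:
P = -231 (P = 3*((4 + 7)*(-7)) = 3*(11*(-7)) = 3*(-77) = -231)
m(w) = 2
K(o) = 8*o
(C(P, m(-19)) - 156237) + K(254) = (√(-140 - 231) - 156237) + 8*254 = (√(-371) - 156237) + 2032 = (I*√371 - 156237) + 2032 = (-156237 + I*√371) + 2032 = -154205 + I*√371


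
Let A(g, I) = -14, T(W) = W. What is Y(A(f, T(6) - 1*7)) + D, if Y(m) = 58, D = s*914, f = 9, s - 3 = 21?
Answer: 21994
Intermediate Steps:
s = 24 (s = 3 + 21 = 24)
D = 21936 (D = 24*914 = 21936)
Y(A(f, T(6) - 1*7)) + D = 58 + 21936 = 21994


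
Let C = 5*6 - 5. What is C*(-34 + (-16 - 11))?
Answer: -1525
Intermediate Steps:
C = 25 (C = 30 - 5 = 25)
C*(-34 + (-16 - 11)) = 25*(-34 + (-16 - 11)) = 25*(-34 - 27) = 25*(-61) = -1525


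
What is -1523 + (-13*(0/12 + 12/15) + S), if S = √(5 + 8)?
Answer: -7667/5 + √13 ≈ -1529.8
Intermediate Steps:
S = √13 ≈ 3.6056
-1523 + (-13*(0/12 + 12/15) + S) = -1523 + (-13*(0/12 + 12/15) + √13) = -1523 + (-13*(0*(1/12) + 12*(1/15)) + √13) = -1523 + (-13*(0 + ⅘) + √13) = -1523 + (-13*⅘ + √13) = -1523 + (-52/5 + √13) = -7667/5 + √13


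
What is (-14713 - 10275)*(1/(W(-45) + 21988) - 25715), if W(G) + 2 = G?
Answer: 14098549796232/21941 ≈ 6.4257e+8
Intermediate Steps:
W(G) = -2 + G
(-14713 - 10275)*(1/(W(-45) + 21988) - 25715) = (-14713 - 10275)*(1/((-2 - 45) + 21988) - 25715) = -24988*(1/(-47 + 21988) - 25715) = -24988*(1/21941 - 25715) = -24988*(-564212814/21941) = 14098549796232/21941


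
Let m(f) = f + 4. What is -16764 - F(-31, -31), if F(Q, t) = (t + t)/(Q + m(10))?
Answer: -285050/17 ≈ -16768.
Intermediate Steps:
m(f) = 4 + f
F(Q, t) = 2*t/(14 + Q) (F(Q, t) = (t + t)/(Q + (4 + 10)) = (2*t)/(Q + 14) = (2*t)/(14 + Q) = 2*t/(14 + Q))
-16764 - F(-31, -31) = -16764 - 2*(-31)/(14 - 31) = -16764 - 2*(-31)/(-17) = -16764 - 2*(-31)*(-1)/17 = -16764 - 1*62/17 = -16764 - 62/17 = -285050/17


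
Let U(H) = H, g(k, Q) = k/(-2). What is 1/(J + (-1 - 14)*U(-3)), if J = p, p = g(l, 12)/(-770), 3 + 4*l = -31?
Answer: 3080/138583 ≈ 0.022225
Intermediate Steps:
l = -17/2 (l = -3/4 + (1/4)*(-31) = -3/4 - 31/4 = -17/2 ≈ -8.5000)
g(k, Q) = -k/2 (g(k, Q) = k*(-1/2) = -k/2)
p = -17/3080 (p = -1/2*(-17/2)/(-770) = (17/4)*(-1/770) = -17/3080 ≈ -0.0055195)
J = -17/3080 ≈ -0.0055195
1/(J + (-1 - 14)*U(-3)) = 1/(-17/3080 + (-1 - 14)*(-3)) = 1/(-17/3080 - 15*(-3)) = 1/(-17/3080 + 45) = 1/(138583/3080) = 3080/138583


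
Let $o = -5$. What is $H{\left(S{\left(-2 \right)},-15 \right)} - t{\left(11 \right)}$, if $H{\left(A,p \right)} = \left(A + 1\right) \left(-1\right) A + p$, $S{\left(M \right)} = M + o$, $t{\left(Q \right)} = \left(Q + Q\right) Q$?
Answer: $-299$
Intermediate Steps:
$t{\left(Q \right)} = 2 Q^{2}$ ($t{\left(Q \right)} = 2 Q Q = 2 Q^{2}$)
$S{\left(M \right)} = -5 + M$ ($S{\left(M \right)} = M - 5 = -5 + M$)
$H{\left(A,p \right)} = p + A \left(-1 - A\right)$ ($H{\left(A,p \right)} = \left(1 + A\right) \left(-1\right) A + p = \left(-1 - A\right) A + p = A \left(-1 - A\right) + p = p + A \left(-1 - A\right)$)
$H{\left(S{\left(-2 \right)},-15 \right)} - t{\left(11 \right)} = \left(-15 - \left(-5 - 2\right) - \left(-5 - 2\right)^{2}\right) - 2 \cdot 11^{2} = \left(-15 - -7 - \left(-7\right)^{2}\right) - 2 \cdot 121 = \left(-15 + 7 - 49\right) - 242 = -57 - 242 = -299$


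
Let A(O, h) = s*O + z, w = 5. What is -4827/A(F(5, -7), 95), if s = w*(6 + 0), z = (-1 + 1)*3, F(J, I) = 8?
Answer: -1609/80 ≈ -20.112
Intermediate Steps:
z = 0 (z = 0*3 = 0)
s = 30 (s = 5*(6 + 0) = 5*6 = 30)
A(O, h) = 30*O (A(O, h) = 30*O + 0 = 30*O)
-4827/A(F(5, -7), 95) = -4827/(30*8) = -4827/240 = -4827*1/240 = -1609/80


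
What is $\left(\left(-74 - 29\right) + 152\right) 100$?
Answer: $4900$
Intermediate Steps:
$\left(\left(-74 - 29\right) + 152\right) 100 = \left(-103 + 152\right) 100 = 49 \cdot 100 = 4900$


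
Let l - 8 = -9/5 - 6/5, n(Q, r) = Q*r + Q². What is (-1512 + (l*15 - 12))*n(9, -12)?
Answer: 39123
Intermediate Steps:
n(Q, r) = Q² + Q*r
l = 5 (l = 8 + (-9/5 - 6/5) = 8 - 3 = 5)
(-1512 + (l*15 - 12))*n(9, -12) = (-1512 + (5*15 - 12))*(9*(9 - 12)) = (-1512 + (75 - 12))*(9*(-3)) = (-1512 + 63)*(-27) = -1449*(-27) = 39123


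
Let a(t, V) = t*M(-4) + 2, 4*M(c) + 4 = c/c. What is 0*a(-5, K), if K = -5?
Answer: 0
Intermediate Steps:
M(c) = -¾ (M(c) = -1 + (c/c)/4 = -1 + (¼)*1 = -1 + ¼ = -¾)
a(t, V) = 2 - 3*t/4 (a(t, V) = t*(-¾) + 2 = -3*t/4 + 2 = 2 - 3*t/4)
0*a(-5, K) = 0*(2 - ¾*(-5)) = 0*(2 + 15/4) = 0*(23/4) = 0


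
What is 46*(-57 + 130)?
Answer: 3358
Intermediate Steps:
46*(-57 + 130) = 46*73 = 3358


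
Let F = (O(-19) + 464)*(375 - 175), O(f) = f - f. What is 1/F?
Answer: 1/92800 ≈ 1.0776e-5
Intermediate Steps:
O(f) = 0
F = 92800 (F = (0 + 464)*(375 - 175) = 464*200 = 92800)
1/F = 1/92800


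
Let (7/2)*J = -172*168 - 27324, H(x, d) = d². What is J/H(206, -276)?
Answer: -4685/22218 ≈ -0.21087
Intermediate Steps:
J = -112440/7 (J = 2*(-172*168 - 27324)/7 = 2*(-28896 - 27324)/7 = (2/7)*(-56220) = -112440/7 ≈ -16063.)
J/H(206, -276) = -112440/(7*((-276)²)) = -112440/7/76176 = -112440/7*1/76176 = -4685/22218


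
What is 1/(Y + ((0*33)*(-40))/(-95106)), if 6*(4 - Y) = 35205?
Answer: -2/11727 ≈ -0.00017055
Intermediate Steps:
Y = -11727/2 (Y = 4 - 1/6*35205 = 4 - 11735/2 = -11727/2 ≈ -5863.5)
1/(Y + ((0*33)*(-40))/(-95106)) = 1/(-11727/2 + ((0*33)*(-40))/(-95106)) = 1/(-11727/2 + (0*(-40))*(-1/95106)) = 1/(-11727/2 + 0*(-1/95106)) = 1/(-11727/2 + 0) = 1/(-11727/2) = -2/11727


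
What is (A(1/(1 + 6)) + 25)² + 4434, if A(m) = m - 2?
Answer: 243510/49 ≈ 4969.6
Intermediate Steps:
A(m) = -2 + m
(A(1/(1 + 6)) + 25)² + 4434 = ((-2 + 1/(1 + 6)) + 25)² + 4434 = ((-2 + 1/7) + 25)² + 4434 = ((-2 + ⅐) + 25)² + 4434 = (-13/7 + 25)² + 4434 = (162/7)² + 4434 = 26244/49 + 4434 = 243510/49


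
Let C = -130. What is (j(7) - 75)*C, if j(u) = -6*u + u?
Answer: 14300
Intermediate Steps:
j(u) = -5*u
(j(7) - 75)*C = (-5*7 - 75)*(-130) = (-35 - 75)*(-130) = -110*(-130) = 14300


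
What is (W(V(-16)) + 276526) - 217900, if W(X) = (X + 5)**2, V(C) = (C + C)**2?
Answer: 1117467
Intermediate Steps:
V(C) = 4*C**2 (V(C) = (2*C)**2 = 4*C**2)
W(X) = (5 + X)**2
(W(V(-16)) + 276526) - 217900 = ((5 + 4*(-16)**2)**2 + 276526) - 217900 = ((5 + 4*256)**2 + 276526) - 217900 = ((5 + 1024)**2 + 276526) - 217900 = (1029**2 + 276526) - 217900 = (1058841 + 276526) - 217900 = 1335367 - 217900 = 1117467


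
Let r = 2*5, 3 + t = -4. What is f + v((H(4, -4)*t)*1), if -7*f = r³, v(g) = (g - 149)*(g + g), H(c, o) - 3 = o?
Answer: -14916/7 ≈ -2130.9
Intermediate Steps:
t = -7 (t = -3 - 4 = -7)
H(c, o) = 3 + o
r = 10
v(g) = 2*g*(-149 + g) (v(g) = (-149 + g)*(2*g) = 2*g*(-149 + g))
f = -1000/7 (f = -⅐*10³ = -⅐*1000 = -1000/7 ≈ -142.86)
f + v((H(4, -4)*t)*1) = -1000/7 + 2*(((3 - 4)*(-7))*1)*(-149 + ((3 - 4)*(-7))*1) = -1000/7 + 2*(-1*(-7)*1)*(-149 - 1*(-7)*1) = -1000/7 + 2*(7*1)*(-149 + 7*1) = -1000/7 + 2*7*(-149 + 7) = -1000/7 + 2*7*(-142) = -1000/7 - 1988 = -14916/7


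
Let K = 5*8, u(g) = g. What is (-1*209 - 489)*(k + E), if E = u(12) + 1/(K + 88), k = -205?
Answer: 8621347/64 ≈ 1.3471e+5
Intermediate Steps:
K = 40
E = 1537/128 (E = 12 + 1/(40 + 88) = 12 + 1/128 = 1537/128 ≈ 12.008)
(-1*209 - 489)*(k + E) = (-1*209 - 489)*(-205 + 1537/128) = (-209 - 489)*(-24703/128) = -698*(-24703/128) = 8621347/64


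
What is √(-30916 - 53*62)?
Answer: 7*I*√698 ≈ 184.94*I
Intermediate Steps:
√(-30916 - 53*62) = √(-30916 - 3286) = √(-34202) = 7*I*√698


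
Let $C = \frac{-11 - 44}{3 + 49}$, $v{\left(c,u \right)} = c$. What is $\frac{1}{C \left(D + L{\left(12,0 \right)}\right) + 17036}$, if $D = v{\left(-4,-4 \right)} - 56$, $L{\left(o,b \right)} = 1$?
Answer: $\frac{52}{889117} \approx 5.8485 \cdot 10^{-5}$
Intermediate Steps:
$C = - \frac{55}{52}$ ($C = \frac{-11 - 44}{52} = \left(-55\right) \frac{1}{52} = - \frac{55}{52} \approx -1.0577$)
$D = -60$ ($D = -4 - 56 = -60$)
$\frac{1}{C \left(D + L{\left(12,0 \right)}\right) + 17036} = \frac{1}{- \frac{55 \left(-60 + 1\right)}{52} + 17036} = \frac{1}{\left(- \frac{55}{52}\right) \left(-59\right) + 17036} = \frac{1}{\frac{3245}{52} + 17036} = \frac{1}{\frac{889117}{52}} = \frac{52}{889117}$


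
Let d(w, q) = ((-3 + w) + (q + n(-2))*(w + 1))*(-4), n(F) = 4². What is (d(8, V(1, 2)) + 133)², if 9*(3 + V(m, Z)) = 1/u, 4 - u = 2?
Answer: 127449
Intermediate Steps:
u = 2 (u = 4 - 1*2 = 4 - 2 = 2)
n(F) = 16
V(m, Z) = -53/18 (V(m, Z) = -3 + (1/2)/9 = -3 + (1*(½))/9 = -3 + (⅑)*(½) = -3 + 1/18 = -53/18)
d(w, q) = 12 - 4*w - 4*(1 + w)*(16 + q) (d(w, q) = ((-3 + w) + (q + 16)*(w + 1))*(-4) = ((-3 + w) + (16 + q)*(1 + w))*(-4) = ((-3 + w) + (1 + w)*(16 + q))*(-4) = (-3 + w + (1 + w)*(16 + q))*(-4) = 12 - 4*w - 4*(1 + w)*(16 + q))
(d(8, V(1, 2)) + 133)² = ((-52 - 68*8 - 4*(-53/18) - 4*(-53/18)*8) + 133)² = ((-52 - 544 + 106/9 + 848/9) + 133)² = (-490 + 133)² = (-357)² = 127449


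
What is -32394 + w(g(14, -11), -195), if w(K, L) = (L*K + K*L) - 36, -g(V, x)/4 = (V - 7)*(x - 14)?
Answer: -305430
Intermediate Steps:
g(V, x) = -4*(-14 + x)*(-7 + V) (g(V, x) = -4*(V - 7)*(x - 14) = -4*(-7 + V)*(-14 + x) = -4*(-14 + x)*(-7 + V))
w(K, L) = -36 + 2*K*L (w(K, L) = (K*L + K*L) - 36 = 2*K*L - 36 = -36 + 2*K*L)
-32394 + w(g(14, -11), -195) = -32394 + (-36 + 2*(-392 + 28*(-11) + 56*14 - 4*14*(-11))*(-195)) = -32394 + (-36 + 2*(-392 - 308 + 784 + 616)*(-195)) = -32394 + (-36 + 2*700*(-195)) = -32394 + (-36 - 273000) = -32394 - 273036 = -305430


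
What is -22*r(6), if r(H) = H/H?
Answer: -22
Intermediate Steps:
r(H) = 1
-22*r(6) = -22*1 = -22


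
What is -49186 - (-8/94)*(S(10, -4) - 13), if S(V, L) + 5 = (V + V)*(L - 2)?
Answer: -2312294/47 ≈ -49198.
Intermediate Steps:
S(V, L) = -5 + 2*V*(-2 + L) (S(V, L) = -5 + (V + V)*(L - 2) = -5 + (2*V)*(-2 + L) = -5 + 2*V*(-2 + L))
-49186 - (-8/94)*(S(10, -4) - 13) = -49186 - (-8/94)*((-5 - 4*10 + 2*(-4)*10) - 13) = -49186 - (-8*1/94)*((-5 - 40 - 80) - 13) = -49186 - (-4)*(-125 - 13)/47 = -49186 - (-4)*(-138)/47 = -49186 - 1*552/47 = -49186 - 552/47 = -2312294/47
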